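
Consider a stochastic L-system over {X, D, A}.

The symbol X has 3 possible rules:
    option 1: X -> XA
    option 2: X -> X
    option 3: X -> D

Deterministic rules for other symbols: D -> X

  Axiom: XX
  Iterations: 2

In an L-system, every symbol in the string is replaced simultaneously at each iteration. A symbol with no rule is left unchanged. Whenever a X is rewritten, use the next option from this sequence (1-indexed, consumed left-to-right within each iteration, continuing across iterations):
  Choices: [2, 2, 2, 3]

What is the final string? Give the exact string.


Answer: XD

Derivation:
Step 0: XX
Step 1: XX  (used choices [2, 2])
Step 2: XD  (used choices [2, 3])


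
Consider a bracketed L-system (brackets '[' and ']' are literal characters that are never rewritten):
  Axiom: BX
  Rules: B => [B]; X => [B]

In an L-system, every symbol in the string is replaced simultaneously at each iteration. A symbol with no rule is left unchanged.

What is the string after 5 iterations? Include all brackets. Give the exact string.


Step 0: BX
Step 1: [B][B]
Step 2: [[B]][[B]]
Step 3: [[[B]]][[[B]]]
Step 4: [[[[B]]]][[[[B]]]]
Step 5: [[[[[B]]]]][[[[[B]]]]]

Answer: [[[[[B]]]]][[[[[B]]]]]


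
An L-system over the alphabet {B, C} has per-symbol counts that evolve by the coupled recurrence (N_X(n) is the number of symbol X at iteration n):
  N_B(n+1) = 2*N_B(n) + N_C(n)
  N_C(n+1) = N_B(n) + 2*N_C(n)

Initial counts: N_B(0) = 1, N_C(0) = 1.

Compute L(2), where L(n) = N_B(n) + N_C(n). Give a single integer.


Step 0: N_B=1, N_C=1, L=2
Step 1: N_B=3, N_C=3, L=6
Step 2: N_B=9, N_C=9, L=18

Answer: 18


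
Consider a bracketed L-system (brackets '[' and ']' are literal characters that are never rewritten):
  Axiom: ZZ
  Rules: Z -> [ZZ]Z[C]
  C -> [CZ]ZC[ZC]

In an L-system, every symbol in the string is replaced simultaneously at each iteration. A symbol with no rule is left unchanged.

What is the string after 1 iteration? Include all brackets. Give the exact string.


Step 0: ZZ
Step 1: [ZZ]Z[C][ZZ]Z[C]

Answer: [ZZ]Z[C][ZZ]Z[C]


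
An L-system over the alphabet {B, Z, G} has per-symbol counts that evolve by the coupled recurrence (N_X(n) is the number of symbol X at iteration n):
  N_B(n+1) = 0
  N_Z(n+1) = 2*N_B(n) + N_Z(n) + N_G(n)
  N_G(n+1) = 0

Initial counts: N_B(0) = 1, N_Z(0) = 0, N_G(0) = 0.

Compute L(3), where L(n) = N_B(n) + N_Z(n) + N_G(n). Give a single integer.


Answer: 2

Derivation:
Step 0: N_B=1, N_Z=0, N_G=0, L=1
Step 1: N_B=0, N_Z=2, N_G=0, L=2
Step 2: N_B=0, N_Z=2, N_G=0, L=2
Step 3: N_B=0, N_Z=2, N_G=0, L=2


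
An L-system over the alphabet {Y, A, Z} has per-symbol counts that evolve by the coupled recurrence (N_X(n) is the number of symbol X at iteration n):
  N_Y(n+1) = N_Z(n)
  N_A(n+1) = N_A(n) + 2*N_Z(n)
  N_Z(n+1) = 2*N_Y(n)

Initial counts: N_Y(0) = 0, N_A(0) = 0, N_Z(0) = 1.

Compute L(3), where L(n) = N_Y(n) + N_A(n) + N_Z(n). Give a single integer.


Step 0: N_Y=0, N_A=0, N_Z=1, L=1
Step 1: N_Y=1, N_A=2, N_Z=0, L=3
Step 2: N_Y=0, N_A=2, N_Z=2, L=4
Step 3: N_Y=2, N_A=6, N_Z=0, L=8

Answer: 8


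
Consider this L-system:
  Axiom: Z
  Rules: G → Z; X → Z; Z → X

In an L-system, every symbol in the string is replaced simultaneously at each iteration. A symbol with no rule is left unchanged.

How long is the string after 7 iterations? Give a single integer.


Answer: 1

Derivation:
Step 0: length = 1
Step 1: length = 1
Step 2: length = 1
Step 3: length = 1
Step 4: length = 1
Step 5: length = 1
Step 6: length = 1
Step 7: length = 1


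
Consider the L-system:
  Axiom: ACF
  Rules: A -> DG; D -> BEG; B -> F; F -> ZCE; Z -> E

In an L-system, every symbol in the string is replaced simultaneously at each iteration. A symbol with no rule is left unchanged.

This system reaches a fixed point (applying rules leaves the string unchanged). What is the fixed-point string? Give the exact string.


Answer: ECEEGGCECE

Derivation:
Step 0: ACF
Step 1: DGCZCE
Step 2: BEGGCECE
Step 3: FEGGCECE
Step 4: ZCEEGGCECE
Step 5: ECEEGGCECE
Step 6: ECEEGGCECE  (unchanged — fixed point at step 5)


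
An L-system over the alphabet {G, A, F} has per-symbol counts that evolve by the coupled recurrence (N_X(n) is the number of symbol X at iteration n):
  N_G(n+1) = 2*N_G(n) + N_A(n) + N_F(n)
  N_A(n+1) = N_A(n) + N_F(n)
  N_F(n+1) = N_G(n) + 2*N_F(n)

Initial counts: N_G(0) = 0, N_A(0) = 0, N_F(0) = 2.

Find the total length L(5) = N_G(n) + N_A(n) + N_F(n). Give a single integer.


Step 0: N_G=0, N_A=0, N_F=2, L=2
Step 1: N_G=2, N_A=2, N_F=4, L=8
Step 2: N_G=10, N_A=6, N_F=10, L=26
Step 3: N_G=36, N_A=16, N_F=30, L=82
Step 4: N_G=118, N_A=46, N_F=96, L=260
Step 5: N_G=378, N_A=142, N_F=310, L=830

Answer: 830


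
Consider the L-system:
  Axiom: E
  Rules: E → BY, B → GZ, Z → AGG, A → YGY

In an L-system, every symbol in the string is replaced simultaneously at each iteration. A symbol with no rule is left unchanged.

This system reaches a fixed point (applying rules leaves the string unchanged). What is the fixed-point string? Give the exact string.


Answer: GYGYGGY

Derivation:
Step 0: E
Step 1: BY
Step 2: GZY
Step 3: GAGGY
Step 4: GYGYGGY
Step 5: GYGYGGY  (unchanged — fixed point at step 4)


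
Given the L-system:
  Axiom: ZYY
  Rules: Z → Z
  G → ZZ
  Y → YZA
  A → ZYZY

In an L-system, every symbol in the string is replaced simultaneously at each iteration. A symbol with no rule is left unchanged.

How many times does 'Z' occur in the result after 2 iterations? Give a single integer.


Answer: 9

Derivation:
Step 0: ZYY  (1 'Z')
Step 1: ZYZAYZA  (3 'Z')
Step 2: ZYZAZZYZYYZAZZYZY  (9 'Z')


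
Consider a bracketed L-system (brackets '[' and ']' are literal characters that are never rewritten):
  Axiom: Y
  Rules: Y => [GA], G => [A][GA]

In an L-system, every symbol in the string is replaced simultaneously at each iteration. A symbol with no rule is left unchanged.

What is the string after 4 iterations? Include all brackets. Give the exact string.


Step 0: Y
Step 1: [GA]
Step 2: [[A][GA]A]
Step 3: [[A][[A][GA]A]A]
Step 4: [[A][[A][[A][GA]A]A]A]

Answer: [[A][[A][[A][GA]A]A]A]


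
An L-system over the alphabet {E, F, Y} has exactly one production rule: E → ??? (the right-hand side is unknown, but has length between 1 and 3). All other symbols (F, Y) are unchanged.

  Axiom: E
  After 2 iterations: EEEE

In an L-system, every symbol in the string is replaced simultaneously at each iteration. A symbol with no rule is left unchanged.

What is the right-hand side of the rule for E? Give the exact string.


Answer: EE

Derivation:
Trying E → EE:
  Step 0: E
  Step 1: EE
  Step 2: EEEE
Matches the given result.


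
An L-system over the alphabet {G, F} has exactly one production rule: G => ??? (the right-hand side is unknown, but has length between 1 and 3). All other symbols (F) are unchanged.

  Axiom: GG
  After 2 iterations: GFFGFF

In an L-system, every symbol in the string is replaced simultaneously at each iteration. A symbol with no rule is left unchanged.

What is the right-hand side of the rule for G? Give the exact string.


Answer: GF

Derivation:
Trying G => GF:
  Step 0: GG
  Step 1: GFGF
  Step 2: GFFGFF
Matches the given result.


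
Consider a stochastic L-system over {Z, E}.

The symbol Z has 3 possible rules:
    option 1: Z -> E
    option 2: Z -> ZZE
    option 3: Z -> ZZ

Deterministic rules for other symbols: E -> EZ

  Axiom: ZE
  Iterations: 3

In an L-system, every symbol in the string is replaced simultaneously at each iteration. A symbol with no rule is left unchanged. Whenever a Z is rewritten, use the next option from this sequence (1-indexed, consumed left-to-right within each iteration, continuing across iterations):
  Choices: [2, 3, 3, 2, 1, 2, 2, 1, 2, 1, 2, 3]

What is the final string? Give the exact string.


Answer: EZZEZZEEEZZZEEZEZZEZZEZ

Derivation:
Step 0: ZE
Step 1: ZZEEZ  (used choices [2])
Step 2: ZZZZEZEZZZE  (used choices [3, 3, 2])
Step 3: EZZEZZEEEZZZEEZEZZEZZEZ  (used choices [1, 2, 2, 1, 2, 1, 2, 3])


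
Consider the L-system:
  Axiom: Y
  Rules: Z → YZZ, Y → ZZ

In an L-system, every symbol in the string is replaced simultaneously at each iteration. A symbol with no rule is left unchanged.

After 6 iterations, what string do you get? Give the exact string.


Step 0: Y
Step 1: ZZ
Step 2: YZZYZZ
Step 3: ZZYZZYZZZZYZZYZZ
Step 4: YZZYZZZZYZZYZZZZYZZYZZYZZYZZZZYZZYZZZZYZZYZZ
Step 5: ZZYZZYZZZZYZZYZZYZZYZZZZYZZYZZZZYZZYZZYZZYZZZZYZZYZZZZYZZYZZZZYZZYZZZZYZZYZZYZZYZZZZYZZYZZZZYZZYZZYZZYZZZZYZZYZZZZYZZYZZ
Step 6: YZZYZZZZYZZYZZZZYZZYZZYZZYZZZZYZZYZZZZYZZYZZZZYZZYZZZZYZZYZZYZZYZZZZYZZYZZZZYZZYZZYZZYZZZZYZZYZZZZYZZYZZZZYZZYZZZZYZZYZZYZZYZZZZYZZYZZZZYZZYZZYZZYZZZZYZZYZZZZYZZYZZYZZYZZZZYZZYZZZZYZZYZZYZZYZZZZYZZYZZZZYZZYZZZZYZZYZZZZYZZYZZYZZYZZZZYZZYZZZZYZZYZZYZZYZZZZYZZYZZZZYZZYZZZZYZZYZZZZYZZYZZYZZYZZZZYZZYZZZZYZZYZZYZZYZZZZYZZYZZZZYZZYZZ

Answer: YZZYZZZZYZZYZZZZYZZYZZYZZYZZZZYZZYZZZZYZZYZZZZYZZYZZZZYZZYZZYZZYZZZZYZZYZZZZYZZYZZYZZYZZZZYZZYZZZZYZZYZZZZYZZYZZZZYZZYZZYZZYZZZZYZZYZZZZYZZYZZYZZYZZZZYZZYZZZZYZZYZZYZZYZZZZYZZYZZZZYZZYZZYZZYZZZZYZZYZZZZYZZYZZZZYZZYZZZZYZZYZZYZZYZZZZYZZYZZZZYZZYZZYZZYZZZZYZZYZZZZYZZYZZZZYZZYZZZZYZZYZZYZZYZZZZYZZYZZZZYZZYZZYZZYZZZZYZZYZZZZYZZYZZ


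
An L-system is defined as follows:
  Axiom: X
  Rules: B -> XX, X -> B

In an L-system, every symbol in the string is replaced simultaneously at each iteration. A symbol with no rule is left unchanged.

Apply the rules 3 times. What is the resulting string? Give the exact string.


Answer: BB

Derivation:
Step 0: X
Step 1: B
Step 2: XX
Step 3: BB


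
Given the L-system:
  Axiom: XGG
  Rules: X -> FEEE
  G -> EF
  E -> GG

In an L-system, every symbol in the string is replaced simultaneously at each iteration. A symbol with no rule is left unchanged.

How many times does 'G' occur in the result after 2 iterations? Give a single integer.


Step 0: XGG  (2 'G')
Step 1: FEEEEFEF  (0 'G')
Step 2: FGGGGGGGGFGGF  (10 'G')

Answer: 10


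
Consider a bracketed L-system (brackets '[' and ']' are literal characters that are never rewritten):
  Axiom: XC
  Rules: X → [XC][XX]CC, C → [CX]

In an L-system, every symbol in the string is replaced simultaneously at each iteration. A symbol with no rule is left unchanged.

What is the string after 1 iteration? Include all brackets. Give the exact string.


Step 0: XC
Step 1: [XC][XX]CC[CX]

Answer: [XC][XX]CC[CX]


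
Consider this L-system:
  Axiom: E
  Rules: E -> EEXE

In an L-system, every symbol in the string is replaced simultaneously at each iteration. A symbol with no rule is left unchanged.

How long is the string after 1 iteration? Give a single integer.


Answer: 4

Derivation:
Step 0: length = 1
Step 1: length = 4


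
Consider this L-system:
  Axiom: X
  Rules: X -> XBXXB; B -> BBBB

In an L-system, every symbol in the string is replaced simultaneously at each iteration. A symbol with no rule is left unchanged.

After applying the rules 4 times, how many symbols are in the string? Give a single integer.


Answer: 431

Derivation:
Step 0: length = 1
Step 1: length = 5
Step 2: length = 23
Step 3: length = 101
Step 4: length = 431


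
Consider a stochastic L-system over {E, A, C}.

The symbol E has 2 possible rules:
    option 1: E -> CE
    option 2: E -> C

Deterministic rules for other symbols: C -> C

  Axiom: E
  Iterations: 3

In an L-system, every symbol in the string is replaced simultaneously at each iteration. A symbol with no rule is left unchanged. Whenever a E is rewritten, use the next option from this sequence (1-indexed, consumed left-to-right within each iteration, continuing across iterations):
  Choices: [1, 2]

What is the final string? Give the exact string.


Answer: CC

Derivation:
Step 0: E
Step 1: CE  (used choices [1])
Step 2: CC  (used choices [2])
Step 3: CC  (used choices [])


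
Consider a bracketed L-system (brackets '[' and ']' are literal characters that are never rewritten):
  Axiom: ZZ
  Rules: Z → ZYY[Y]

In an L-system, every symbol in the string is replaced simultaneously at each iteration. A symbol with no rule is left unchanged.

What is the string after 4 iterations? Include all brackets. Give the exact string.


Answer: ZYY[Y]YY[Y]YY[Y]YY[Y]ZYY[Y]YY[Y]YY[Y]YY[Y]

Derivation:
Step 0: ZZ
Step 1: ZYY[Y]ZYY[Y]
Step 2: ZYY[Y]YY[Y]ZYY[Y]YY[Y]
Step 3: ZYY[Y]YY[Y]YY[Y]ZYY[Y]YY[Y]YY[Y]
Step 4: ZYY[Y]YY[Y]YY[Y]YY[Y]ZYY[Y]YY[Y]YY[Y]YY[Y]


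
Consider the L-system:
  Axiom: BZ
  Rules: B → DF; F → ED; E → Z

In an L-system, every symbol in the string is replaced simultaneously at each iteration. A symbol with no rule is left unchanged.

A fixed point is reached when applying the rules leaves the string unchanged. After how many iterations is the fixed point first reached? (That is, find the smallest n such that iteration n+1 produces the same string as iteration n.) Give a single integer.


Answer: 3

Derivation:
Step 0: BZ
Step 1: DFZ
Step 2: DEDZ
Step 3: DZDZ
Step 4: DZDZ  (unchanged — fixed point at step 3)


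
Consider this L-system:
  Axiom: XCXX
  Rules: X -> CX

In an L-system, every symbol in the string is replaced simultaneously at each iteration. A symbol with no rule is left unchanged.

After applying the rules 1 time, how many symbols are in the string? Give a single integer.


Answer: 7

Derivation:
Step 0: length = 4
Step 1: length = 7


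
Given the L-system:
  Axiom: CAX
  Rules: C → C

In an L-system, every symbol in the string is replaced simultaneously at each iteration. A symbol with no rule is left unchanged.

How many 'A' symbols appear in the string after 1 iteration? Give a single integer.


Step 0: CAX  (1 'A')
Step 1: CAX  (1 'A')

Answer: 1


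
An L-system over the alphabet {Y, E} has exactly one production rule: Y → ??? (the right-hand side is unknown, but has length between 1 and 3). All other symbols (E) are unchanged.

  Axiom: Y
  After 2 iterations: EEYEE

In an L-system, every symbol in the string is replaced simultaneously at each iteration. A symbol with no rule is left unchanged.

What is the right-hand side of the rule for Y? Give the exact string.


Trying Y → EYE:
  Step 0: Y
  Step 1: EYE
  Step 2: EEYEE
Matches the given result.

Answer: EYE


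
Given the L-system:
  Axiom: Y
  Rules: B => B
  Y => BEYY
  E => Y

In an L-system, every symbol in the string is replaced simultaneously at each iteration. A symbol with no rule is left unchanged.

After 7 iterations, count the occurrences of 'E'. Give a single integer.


Step 0: length=1, 'E' count=0
Step 1: length=4, 'E' count=1
Step 2: length=10, 'E' count=2
Step 3: length=25, 'E' count=5
Step 4: length=61, 'E' count=12
Step 5: length=148, 'E' count=29
Step 6: length=358, 'E' count=70
Step 7: length=865, 'E' count=169
Final string: BBBBEYYBYBEYYBEYYBYBEYYBEYYBBYBEYYBEYYBBEYYBYBEYYBEYYBYBEYYBEYYBBEYYBYBEYYBEYYBYBEYYBEYYBBYBEYYBEYYBBEYYBYBEYYBEYYBYBEYYBEYYBBEYYBYBEYYBEYYBYBEYYBEYYBBBYBEYYBEYYBBEYYBYBEYYBEYYBYBEYYBEYYBBEYYBYBEYYBEYYBYBEYYBEYYBBBEYYBYBEYYBEYYBYBEYYBEYYBBYBEYYBEYYBBEYYBYBEYYBEYYBYBEYYBEYYBBEYYBYBEYYBEYYBYBEYYBEYYBBYBEYYBEYYBBEYYBYBEYYBEYYBYBEYYBEYYBBEYYBYBEYYBEYYBYBEYYBEYYBBBEYYBYBEYYBEYYBYBEYYBEYYBBYBEYYBEYYBBEYYBYBEYYBEYYBYBEYYBEYYBBEYYBYBEYYBEYYBYBEYYBEYYBBYBEYYBEYYBBEYYBYBEYYBEYYBYBEYYBEYYBBEYYBYBEYYBEYYBYBEYYBEYYBBBYBEYYBEYYBBEYYBYBEYYBEYYBYBEYYBEYYBBEYYBYBEYYBEYYBYBEYYBEYYBBBEYYBYBEYYBEYYBYBEYYBEYYBBYBEYYBEYYBBEYYBYBEYYBEYYBYBEYYBEYYBBEYYBYBEYYBEYYBYBEYYBEYYBBYBEYYBEYYBBEYYBYBEYYBEYYBYBEYYBEYYBBEYYBYBEYYBEYYBYBEYYBEYYBBBEYYBYBEYYBEYYBYBEYYBEYYBBYBEYYBEYYBBEYYBYBEYYBEYYBYBEYYBEYYBBEYYBYBEYYBEYYBYBEYYBEYYBBYBEYYBEYYBBEYYBYBEYYBEYYBYBEYYBEYYBBEYYBYBEYYBEYYBYBEYYBEYY

Answer: 169


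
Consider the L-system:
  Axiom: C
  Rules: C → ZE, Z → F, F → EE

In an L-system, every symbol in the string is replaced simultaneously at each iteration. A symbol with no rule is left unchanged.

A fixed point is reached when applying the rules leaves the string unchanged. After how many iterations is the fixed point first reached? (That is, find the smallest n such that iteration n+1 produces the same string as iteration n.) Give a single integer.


Answer: 3

Derivation:
Step 0: C
Step 1: ZE
Step 2: FE
Step 3: EEE
Step 4: EEE  (unchanged — fixed point at step 3)


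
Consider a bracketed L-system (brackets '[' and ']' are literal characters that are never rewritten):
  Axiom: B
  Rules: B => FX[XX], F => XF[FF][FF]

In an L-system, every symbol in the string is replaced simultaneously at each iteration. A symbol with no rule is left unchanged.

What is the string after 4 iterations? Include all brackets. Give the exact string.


Answer: XXXF[FF][FF][XF[FF][FF]XF[FF][FF]][XF[FF][FF]XF[FF][FF]][XXF[FF][FF][XF[FF][FF]XF[FF][FF]][XF[FF][FF]XF[FF][FF]]XXF[FF][FF][XF[FF][FF]XF[FF][FF]][XF[FF][FF]XF[FF][FF]]][XXF[FF][FF][XF[FF][FF]XF[FF][FF]][XF[FF][FF]XF[FF][FF]]XXF[FF][FF][XF[FF][FF]XF[FF][FF]][XF[FF][FF]XF[FF][FF]]]X[XX]

Derivation:
Step 0: B
Step 1: FX[XX]
Step 2: XF[FF][FF]X[XX]
Step 3: XXF[FF][FF][XF[FF][FF]XF[FF][FF]][XF[FF][FF]XF[FF][FF]]X[XX]
Step 4: XXXF[FF][FF][XF[FF][FF]XF[FF][FF]][XF[FF][FF]XF[FF][FF]][XXF[FF][FF][XF[FF][FF]XF[FF][FF]][XF[FF][FF]XF[FF][FF]]XXF[FF][FF][XF[FF][FF]XF[FF][FF]][XF[FF][FF]XF[FF][FF]]][XXF[FF][FF][XF[FF][FF]XF[FF][FF]][XF[FF][FF]XF[FF][FF]]XXF[FF][FF][XF[FF][FF]XF[FF][FF]][XF[FF][FF]XF[FF][FF]]]X[XX]


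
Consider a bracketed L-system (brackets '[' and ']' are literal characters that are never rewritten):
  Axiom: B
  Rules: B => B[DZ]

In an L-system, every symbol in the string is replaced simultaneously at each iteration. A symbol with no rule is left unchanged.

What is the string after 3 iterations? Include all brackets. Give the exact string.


Step 0: B
Step 1: B[DZ]
Step 2: B[DZ][DZ]
Step 3: B[DZ][DZ][DZ]

Answer: B[DZ][DZ][DZ]


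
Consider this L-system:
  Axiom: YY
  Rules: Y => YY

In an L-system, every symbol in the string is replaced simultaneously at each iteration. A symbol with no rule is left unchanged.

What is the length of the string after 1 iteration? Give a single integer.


Step 0: length = 2
Step 1: length = 4

Answer: 4


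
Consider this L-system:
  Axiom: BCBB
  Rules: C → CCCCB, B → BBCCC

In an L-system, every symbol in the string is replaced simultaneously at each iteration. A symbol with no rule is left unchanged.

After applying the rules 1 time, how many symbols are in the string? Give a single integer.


Answer: 20

Derivation:
Step 0: length = 4
Step 1: length = 20


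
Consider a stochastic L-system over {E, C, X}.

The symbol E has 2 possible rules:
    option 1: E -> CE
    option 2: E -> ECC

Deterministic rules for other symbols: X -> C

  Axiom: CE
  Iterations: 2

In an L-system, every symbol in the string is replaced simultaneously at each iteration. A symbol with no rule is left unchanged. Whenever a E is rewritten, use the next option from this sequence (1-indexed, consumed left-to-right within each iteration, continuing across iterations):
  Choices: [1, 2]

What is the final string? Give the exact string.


Answer: CCECC

Derivation:
Step 0: CE
Step 1: CCE  (used choices [1])
Step 2: CCECC  (used choices [2])


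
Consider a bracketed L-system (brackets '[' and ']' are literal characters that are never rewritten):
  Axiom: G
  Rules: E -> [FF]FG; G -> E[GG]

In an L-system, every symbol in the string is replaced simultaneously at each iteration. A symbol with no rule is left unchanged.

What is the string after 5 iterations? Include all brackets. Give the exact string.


Answer: [FF]F[FF]FE[GG][[FF]FG[E[GG]E[GG]][FF]FG[E[GG]E[GG]]][[FF]F[FF]FG[E[GG]E[GG]][[FF]FE[GG][[FF]FG[E[GG]E[GG]][FF]FG[E[GG]E[GG]]][FF]FE[GG][[FF]FG[E[GG]E[GG]][FF]FG[E[GG]E[GG]]]][FF]F[FF]FG[E[GG]E[GG]][[FF]FE[GG][[FF]FG[E[GG]E[GG]][FF]FG[E[GG]E[GG]]][FF]FE[GG][[FF]FG[E[GG]E[GG]][FF]FG[E[GG]E[GG]]]]]

Derivation:
Step 0: G
Step 1: E[GG]
Step 2: [FF]FG[E[GG]E[GG]]
Step 3: [FF]FE[GG][[FF]FG[E[GG]E[GG]][FF]FG[E[GG]E[GG]]]
Step 4: [FF]F[FF]FG[E[GG]E[GG]][[FF]FE[GG][[FF]FG[E[GG]E[GG]][FF]FG[E[GG]E[GG]]][FF]FE[GG][[FF]FG[E[GG]E[GG]][FF]FG[E[GG]E[GG]]]]
Step 5: [FF]F[FF]FE[GG][[FF]FG[E[GG]E[GG]][FF]FG[E[GG]E[GG]]][[FF]F[FF]FG[E[GG]E[GG]][[FF]FE[GG][[FF]FG[E[GG]E[GG]][FF]FG[E[GG]E[GG]]][FF]FE[GG][[FF]FG[E[GG]E[GG]][FF]FG[E[GG]E[GG]]]][FF]F[FF]FG[E[GG]E[GG]][[FF]FE[GG][[FF]FG[E[GG]E[GG]][FF]FG[E[GG]E[GG]]][FF]FE[GG][[FF]FG[E[GG]E[GG]][FF]FG[E[GG]E[GG]]]]]


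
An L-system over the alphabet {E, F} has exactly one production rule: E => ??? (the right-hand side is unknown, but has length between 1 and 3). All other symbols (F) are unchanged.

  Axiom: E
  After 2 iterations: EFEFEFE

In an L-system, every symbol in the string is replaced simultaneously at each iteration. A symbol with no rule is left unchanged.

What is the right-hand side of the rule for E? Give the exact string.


Answer: EFE

Derivation:
Trying E => EFE:
  Step 0: E
  Step 1: EFE
  Step 2: EFEFEFE
Matches the given result.


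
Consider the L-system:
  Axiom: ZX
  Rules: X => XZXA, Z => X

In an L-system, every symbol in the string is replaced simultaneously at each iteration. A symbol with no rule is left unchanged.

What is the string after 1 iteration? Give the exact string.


Answer: XXZXA

Derivation:
Step 0: ZX
Step 1: XXZXA


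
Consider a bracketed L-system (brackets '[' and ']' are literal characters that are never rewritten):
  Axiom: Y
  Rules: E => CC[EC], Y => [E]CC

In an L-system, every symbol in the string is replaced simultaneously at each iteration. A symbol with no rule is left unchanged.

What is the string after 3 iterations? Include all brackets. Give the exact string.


Step 0: Y
Step 1: [E]CC
Step 2: [CC[EC]]CC
Step 3: [CC[CC[EC]C]]CC

Answer: [CC[CC[EC]C]]CC


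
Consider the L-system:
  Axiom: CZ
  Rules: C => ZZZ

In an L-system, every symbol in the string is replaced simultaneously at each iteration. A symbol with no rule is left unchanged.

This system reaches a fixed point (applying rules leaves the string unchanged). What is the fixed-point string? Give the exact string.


Answer: ZZZZ

Derivation:
Step 0: CZ
Step 1: ZZZZ
Step 2: ZZZZ  (unchanged — fixed point at step 1)


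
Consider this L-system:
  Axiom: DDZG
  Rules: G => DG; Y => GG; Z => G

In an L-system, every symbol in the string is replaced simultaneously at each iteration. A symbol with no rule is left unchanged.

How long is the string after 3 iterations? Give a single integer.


Answer: 9

Derivation:
Step 0: length = 4
Step 1: length = 5
Step 2: length = 7
Step 3: length = 9


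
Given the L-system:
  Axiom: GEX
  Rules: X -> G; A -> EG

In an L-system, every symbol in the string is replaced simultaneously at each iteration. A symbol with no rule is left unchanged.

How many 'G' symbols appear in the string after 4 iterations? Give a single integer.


Answer: 2

Derivation:
Step 0: GEX  (1 'G')
Step 1: GEG  (2 'G')
Step 2: GEG  (2 'G')
Step 3: GEG  (2 'G')
Step 4: GEG  (2 'G')


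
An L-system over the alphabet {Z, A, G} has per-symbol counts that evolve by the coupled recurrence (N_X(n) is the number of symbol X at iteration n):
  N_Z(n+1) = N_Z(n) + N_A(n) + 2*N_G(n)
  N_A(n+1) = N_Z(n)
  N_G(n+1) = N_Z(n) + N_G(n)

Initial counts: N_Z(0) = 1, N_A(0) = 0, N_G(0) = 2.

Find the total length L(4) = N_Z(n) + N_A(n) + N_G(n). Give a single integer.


Answer: 171

Derivation:
Step 0: N_Z=1, N_A=0, N_G=2, L=3
Step 1: N_Z=5, N_A=1, N_G=3, L=9
Step 2: N_Z=12, N_A=5, N_G=8, L=25
Step 3: N_Z=33, N_A=12, N_G=20, L=65
Step 4: N_Z=85, N_A=33, N_G=53, L=171


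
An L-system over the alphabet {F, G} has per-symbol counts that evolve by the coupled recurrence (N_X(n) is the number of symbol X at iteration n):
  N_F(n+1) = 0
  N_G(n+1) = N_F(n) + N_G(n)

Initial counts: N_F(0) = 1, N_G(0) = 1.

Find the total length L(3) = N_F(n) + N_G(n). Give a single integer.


Answer: 2

Derivation:
Step 0: N_F=1, N_G=1, L=2
Step 1: N_F=0, N_G=2, L=2
Step 2: N_F=0, N_G=2, L=2
Step 3: N_F=0, N_G=2, L=2


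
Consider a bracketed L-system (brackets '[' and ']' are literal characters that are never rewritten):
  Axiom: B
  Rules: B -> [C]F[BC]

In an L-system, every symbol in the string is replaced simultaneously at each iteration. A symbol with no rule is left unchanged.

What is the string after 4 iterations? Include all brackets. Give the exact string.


Step 0: B
Step 1: [C]F[BC]
Step 2: [C]F[[C]F[BC]C]
Step 3: [C]F[[C]F[[C]F[BC]C]C]
Step 4: [C]F[[C]F[[C]F[[C]F[BC]C]C]C]

Answer: [C]F[[C]F[[C]F[[C]F[BC]C]C]C]


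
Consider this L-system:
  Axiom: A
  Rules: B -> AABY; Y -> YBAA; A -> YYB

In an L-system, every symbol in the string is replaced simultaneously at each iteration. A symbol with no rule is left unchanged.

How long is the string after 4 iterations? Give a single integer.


Step 0: length = 1
Step 1: length = 3
Step 2: length = 12
Step 3: length = 42
Step 4: length = 156

Answer: 156


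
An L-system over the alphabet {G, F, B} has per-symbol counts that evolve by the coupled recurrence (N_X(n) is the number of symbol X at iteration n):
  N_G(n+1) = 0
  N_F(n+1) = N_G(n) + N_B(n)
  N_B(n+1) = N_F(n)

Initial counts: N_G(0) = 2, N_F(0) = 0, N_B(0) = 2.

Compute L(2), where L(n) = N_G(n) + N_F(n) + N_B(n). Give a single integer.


Answer: 4

Derivation:
Step 0: N_G=2, N_F=0, N_B=2, L=4
Step 1: N_G=0, N_F=4, N_B=0, L=4
Step 2: N_G=0, N_F=0, N_B=4, L=4


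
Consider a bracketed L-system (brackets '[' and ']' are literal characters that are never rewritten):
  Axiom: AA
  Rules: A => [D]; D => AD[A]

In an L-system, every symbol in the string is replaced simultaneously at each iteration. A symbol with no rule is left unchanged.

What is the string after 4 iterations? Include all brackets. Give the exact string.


Answer: [[AD[A]][D]AD[A][[D]][[AD[A]]]][[AD[A]][D]AD[A][[D]][[AD[A]]]]

Derivation:
Step 0: AA
Step 1: [D][D]
Step 2: [AD[A]][AD[A]]
Step 3: [[D]AD[A][[D]]][[D]AD[A][[D]]]
Step 4: [[AD[A]][D]AD[A][[D]][[AD[A]]]][[AD[A]][D]AD[A][[D]][[AD[A]]]]


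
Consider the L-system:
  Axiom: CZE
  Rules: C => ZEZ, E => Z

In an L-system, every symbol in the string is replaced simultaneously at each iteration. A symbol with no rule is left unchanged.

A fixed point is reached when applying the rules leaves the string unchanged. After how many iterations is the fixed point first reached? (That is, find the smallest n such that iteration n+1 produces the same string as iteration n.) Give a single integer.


Answer: 2

Derivation:
Step 0: CZE
Step 1: ZEZZZ
Step 2: ZZZZZ
Step 3: ZZZZZ  (unchanged — fixed point at step 2)


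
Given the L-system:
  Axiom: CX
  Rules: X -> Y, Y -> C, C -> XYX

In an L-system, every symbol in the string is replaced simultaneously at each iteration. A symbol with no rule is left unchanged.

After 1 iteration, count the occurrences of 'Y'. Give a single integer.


Answer: 2

Derivation:
Step 0: CX  (0 'Y')
Step 1: XYXY  (2 'Y')


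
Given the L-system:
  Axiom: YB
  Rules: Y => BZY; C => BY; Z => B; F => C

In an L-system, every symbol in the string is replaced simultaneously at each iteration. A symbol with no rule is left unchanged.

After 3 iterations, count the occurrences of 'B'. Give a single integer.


Answer: 6

Derivation:
Step 0: YB  (1 'B')
Step 1: BZYB  (2 'B')
Step 2: BBBZYB  (4 'B')
Step 3: BBBBBZYB  (6 'B')


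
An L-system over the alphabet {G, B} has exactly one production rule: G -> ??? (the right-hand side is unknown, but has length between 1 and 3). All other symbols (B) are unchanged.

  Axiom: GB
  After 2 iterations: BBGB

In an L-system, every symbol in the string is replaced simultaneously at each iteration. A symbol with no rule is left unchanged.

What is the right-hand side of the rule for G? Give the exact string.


Trying G -> BG:
  Step 0: GB
  Step 1: BGB
  Step 2: BBGB
Matches the given result.

Answer: BG


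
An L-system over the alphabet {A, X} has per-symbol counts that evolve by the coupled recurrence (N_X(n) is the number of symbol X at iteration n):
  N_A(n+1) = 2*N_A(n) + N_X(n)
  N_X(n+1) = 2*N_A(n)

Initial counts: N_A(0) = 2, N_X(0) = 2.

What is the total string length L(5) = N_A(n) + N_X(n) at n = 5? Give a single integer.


Answer: 568

Derivation:
Step 0: N_A=2, N_X=2, L=4
Step 1: N_A=6, N_X=4, L=10
Step 2: N_A=16, N_X=12, L=28
Step 3: N_A=44, N_X=32, L=76
Step 4: N_A=120, N_X=88, L=208
Step 5: N_A=328, N_X=240, L=568


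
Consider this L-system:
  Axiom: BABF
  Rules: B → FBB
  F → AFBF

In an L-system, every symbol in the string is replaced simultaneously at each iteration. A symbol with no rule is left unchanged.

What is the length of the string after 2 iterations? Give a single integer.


Answer: 33

Derivation:
Step 0: length = 4
Step 1: length = 11
Step 2: length = 33


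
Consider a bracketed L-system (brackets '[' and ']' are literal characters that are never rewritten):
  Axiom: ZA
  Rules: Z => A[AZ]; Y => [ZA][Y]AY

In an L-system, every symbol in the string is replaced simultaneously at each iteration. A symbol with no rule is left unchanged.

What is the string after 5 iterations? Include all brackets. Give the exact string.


Step 0: ZA
Step 1: A[AZ]A
Step 2: A[AA[AZ]]A
Step 3: A[AA[AA[AZ]]]A
Step 4: A[AA[AA[AA[AZ]]]]A
Step 5: A[AA[AA[AA[AA[AZ]]]]]A

Answer: A[AA[AA[AA[AA[AZ]]]]]A


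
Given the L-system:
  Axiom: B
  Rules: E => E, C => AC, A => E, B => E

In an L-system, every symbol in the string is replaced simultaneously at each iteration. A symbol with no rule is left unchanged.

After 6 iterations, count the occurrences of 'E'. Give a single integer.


Step 0: B  (0 'E')
Step 1: E  (1 'E')
Step 2: E  (1 'E')
Step 3: E  (1 'E')
Step 4: E  (1 'E')
Step 5: E  (1 'E')
Step 6: E  (1 'E')

Answer: 1


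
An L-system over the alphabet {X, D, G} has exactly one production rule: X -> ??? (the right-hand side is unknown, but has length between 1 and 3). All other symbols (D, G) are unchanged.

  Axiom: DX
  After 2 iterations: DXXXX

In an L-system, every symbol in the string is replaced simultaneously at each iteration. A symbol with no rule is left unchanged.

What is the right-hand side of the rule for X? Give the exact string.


Answer: XX

Derivation:
Trying X -> XX:
  Step 0: DX
  Step 1: DXX
  Step 2: DXXXX
Matches the given result.


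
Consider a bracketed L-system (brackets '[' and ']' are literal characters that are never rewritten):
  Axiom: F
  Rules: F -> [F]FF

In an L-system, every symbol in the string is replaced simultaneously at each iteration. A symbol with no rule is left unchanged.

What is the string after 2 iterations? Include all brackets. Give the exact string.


Step 0: F
Step 1: [F]FF
Step 2: [[F]FF][F]FF[F]FF

Answer: [[F]FF][F]FF[F]FF


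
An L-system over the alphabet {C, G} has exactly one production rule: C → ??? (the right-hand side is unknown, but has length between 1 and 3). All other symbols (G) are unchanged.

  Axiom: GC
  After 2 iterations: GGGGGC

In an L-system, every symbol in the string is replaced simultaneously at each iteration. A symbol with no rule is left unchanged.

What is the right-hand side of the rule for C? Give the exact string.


Trying C → GGC:
  Step 0: GC
  Step 1: GGGC
  Step 2: GGGGGC
Matches the given result.

Answer: GGC


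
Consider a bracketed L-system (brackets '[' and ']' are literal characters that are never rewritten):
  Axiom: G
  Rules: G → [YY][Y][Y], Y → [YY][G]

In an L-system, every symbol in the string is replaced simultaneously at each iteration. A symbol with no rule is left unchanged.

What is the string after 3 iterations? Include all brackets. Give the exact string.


Answer: [[[YY][G][YY][G]][[YY][Y][Y]][[YY][G][YY][G]][[YY][Y][Y]]][[[YY][G][YY][G]][[YY][Y][Y]]][[[YY][G][YY][G]][[YY][Y][Y]]]

Derivation:
Step 0: G
Step 1: [YY][Y][Y]
Step 2: [[YY][G][YY][G]][[YY][G]][[YY][G]]
Step 3: [[[YY][G][YY][G]][[YY][Y][Y]][[YY][G][YY][G]][[YY][Y][Y]]][[[YY][G][YY][G]][[YY][Y][Y]]][[[YY][G][YY][G]][[YY][Y][Y]]]


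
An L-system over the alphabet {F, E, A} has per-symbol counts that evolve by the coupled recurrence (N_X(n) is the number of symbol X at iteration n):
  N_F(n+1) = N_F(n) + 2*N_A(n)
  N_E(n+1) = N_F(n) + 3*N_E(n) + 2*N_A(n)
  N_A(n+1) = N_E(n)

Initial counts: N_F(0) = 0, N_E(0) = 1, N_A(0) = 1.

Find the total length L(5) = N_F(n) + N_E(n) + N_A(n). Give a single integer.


Step 0: N_F=0, N_E=1, N_A=1, L=2
Step 1: N_F=2, N_E=5, N_A=1, L=8
Step 2: N_F=4, N_E=19, N_A=5, L=28
Step 3: N_F=14, N_E=71, N_A=19, L=104
Step 4: N_F=52, N_E=265, N_A=71, L=388
Step 5: N_F=194, N_E=989, N_A=265, L=1448

Answer: 1448


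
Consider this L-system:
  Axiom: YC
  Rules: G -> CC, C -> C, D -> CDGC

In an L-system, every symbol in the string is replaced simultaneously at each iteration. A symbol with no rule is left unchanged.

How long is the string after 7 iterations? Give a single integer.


Answer: 2

Derivation:
Step 0: length = 2
Step 1: length = 2
Step 2: length = 2
Step 3: length = 2
Step 4: length = 2
Step 5: length = 2
Step 6: length = 2
Step 7: length = 2


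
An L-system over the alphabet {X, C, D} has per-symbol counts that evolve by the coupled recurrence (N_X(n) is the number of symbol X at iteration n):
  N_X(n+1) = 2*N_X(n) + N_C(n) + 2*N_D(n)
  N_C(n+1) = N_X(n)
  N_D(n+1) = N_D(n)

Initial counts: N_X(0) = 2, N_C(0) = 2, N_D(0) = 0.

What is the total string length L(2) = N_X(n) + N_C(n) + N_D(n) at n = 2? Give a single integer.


Step 0: N_X=2, N_C=2, N_D=0, L=4
Step 1: N_X=6, N_C=2, N_D=0, L=8
Step 2: N_X=14, N_C=6, N_D=0, L=20

Answer: 20


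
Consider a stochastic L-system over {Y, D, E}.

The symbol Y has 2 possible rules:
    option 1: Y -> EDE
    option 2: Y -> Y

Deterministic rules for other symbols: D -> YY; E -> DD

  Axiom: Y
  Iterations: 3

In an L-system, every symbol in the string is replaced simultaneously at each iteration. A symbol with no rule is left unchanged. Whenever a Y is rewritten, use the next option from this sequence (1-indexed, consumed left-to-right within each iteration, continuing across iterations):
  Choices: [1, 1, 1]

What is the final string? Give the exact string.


Answer: YYYYEDEEDEYYYY

Derivation:
Step 0: Y
Step 1: EDE  (used choices [1])
Step 2: DDYYDD  (used choices [])
Step 3: YYYYEDEEDEYYYY  (used choices [1, 1])


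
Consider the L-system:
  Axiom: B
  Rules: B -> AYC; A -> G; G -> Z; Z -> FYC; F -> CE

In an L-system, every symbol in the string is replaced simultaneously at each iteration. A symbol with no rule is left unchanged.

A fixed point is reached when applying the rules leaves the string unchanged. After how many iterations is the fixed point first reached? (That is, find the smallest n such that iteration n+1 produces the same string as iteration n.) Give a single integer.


Step 0: B
Step 1: AYC
Step 2: GYC
Step 3: ZYC
Step 4: FYCYC
Step 5: CEYCYC
Step 6: CEYCYC  (unchanged — fixed point at step 5)

Answer: 5


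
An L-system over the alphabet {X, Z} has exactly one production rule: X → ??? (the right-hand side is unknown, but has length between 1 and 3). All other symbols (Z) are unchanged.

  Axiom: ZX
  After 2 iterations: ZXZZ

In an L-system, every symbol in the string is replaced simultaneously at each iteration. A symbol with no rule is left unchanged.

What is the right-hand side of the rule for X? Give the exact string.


Answer: XZ

Derivation:
Trying X → XZ:
  Step 0: ZX
  Step 1: ZXZ
  Step 2: ZXZZ
Matches the given result.


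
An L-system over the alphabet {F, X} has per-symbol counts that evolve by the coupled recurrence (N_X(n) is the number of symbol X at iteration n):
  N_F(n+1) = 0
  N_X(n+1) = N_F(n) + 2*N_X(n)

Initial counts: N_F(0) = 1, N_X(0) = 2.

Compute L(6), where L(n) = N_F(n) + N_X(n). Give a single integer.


Step 0: N_F=1, N_X=2, L=3
Step 1: N_F=0, N_X=5, L=5
Step 2: N_F=0, N_X=10, L=10
Step 3: N_F=0, N_X=20, L=20
Step 4: N_F=0, N_X=40, L=40
Step 5: N_F=0, N_X=80, L=80
Step 6: N_F=0, N_X=160, L=160

Answer: 160


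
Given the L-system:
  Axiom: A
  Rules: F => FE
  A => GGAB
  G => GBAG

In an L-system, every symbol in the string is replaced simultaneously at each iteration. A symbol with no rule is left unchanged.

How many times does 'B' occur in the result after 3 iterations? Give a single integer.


Answer: 13

Derivation:
Step 0: A  (0 'B')
Step 1: GGAB  (1 'B')
Step 2: GBAGGBAGGGABB  (4 'B')
Step 3: GBAGBGGABGBAGGBAGBGGABGBAGGBAGGBAGGGABBB  (13 'B')


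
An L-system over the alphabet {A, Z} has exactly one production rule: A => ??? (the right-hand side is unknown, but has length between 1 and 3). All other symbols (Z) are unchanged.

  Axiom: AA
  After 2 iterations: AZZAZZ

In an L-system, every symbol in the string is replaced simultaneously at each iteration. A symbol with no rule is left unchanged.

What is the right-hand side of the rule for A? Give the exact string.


Answer: AZ

Derivation:
Trying A => AZ:
  Step 0: AA
  Step 1: AZAZ
  Step 2: AZZAZZ
Matches the given result.


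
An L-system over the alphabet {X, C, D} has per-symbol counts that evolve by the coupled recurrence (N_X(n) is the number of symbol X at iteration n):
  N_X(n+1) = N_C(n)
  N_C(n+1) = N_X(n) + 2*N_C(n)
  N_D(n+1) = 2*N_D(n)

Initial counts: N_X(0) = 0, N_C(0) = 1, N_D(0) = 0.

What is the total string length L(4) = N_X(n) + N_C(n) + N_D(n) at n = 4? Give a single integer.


Step 0: N_X=0, N_C=1, N_D=0, L=1
Step 1: N_X=1, N_C=2, N_D=0, L=3
Step 2: N_X=2, N_C=5, N_D=0, L=7
Step 3: N_X=5, N_C=12, N_D=0, L=17
Step 4: N_X=12, N_C=29, N_D=0, L=41

Answer: 41


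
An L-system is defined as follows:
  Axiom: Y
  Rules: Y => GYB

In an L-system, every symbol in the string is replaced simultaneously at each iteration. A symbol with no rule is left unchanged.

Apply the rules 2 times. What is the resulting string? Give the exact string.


Step 0: Y
Step 1: GYB
Step 2: GGYBB

Answer: GGYBB


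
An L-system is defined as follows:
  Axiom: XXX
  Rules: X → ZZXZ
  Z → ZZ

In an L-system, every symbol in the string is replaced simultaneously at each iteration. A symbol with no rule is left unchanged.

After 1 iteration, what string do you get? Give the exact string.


Step 0: XXX
Step 1: ZZXZZZXZZZXZ

Answer: ZZXZZZXZZZXZ


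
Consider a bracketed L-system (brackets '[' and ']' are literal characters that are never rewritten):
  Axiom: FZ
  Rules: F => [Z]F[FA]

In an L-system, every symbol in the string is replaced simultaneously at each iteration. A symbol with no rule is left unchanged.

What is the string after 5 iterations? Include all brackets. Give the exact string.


Step 0: FZ
Step 1: [Z]F[FA]Z
Step 2: [Z][Z]F[FA][[Z]F[FA]A]Z
Step 3: [Z][Z][Z]F[FA][[Z]F[FA]A][[Z][Z]F[FA][[Z]F[FA]A]A]Z
Step 4: [Z][Z][Z][Z]F[FA][[Z]F[FA]A][[Z][Z]F[FA][[Z]F[FA]A]A][[Z][Z][Z]F[FA][[Z]F[FA]A][[Z][Z]F[FA][[Z]F[FA]A]A]A]Z
Step 5: [Z][Z][Z][Z][Z]F[FA][[Z]F[FA]A][[Z][Z]F[FA][[Z]F[FA]A]A][[Z][Z][Z]F[FA][[Z]F[FA]A][[Z][Z]F[FA][[Z]F[FA]A]A]A][[Z][Z][Z][Z]F[FA][[Z]F[FA]A][[Z][Z]F[FA][[Z]F[FA]A]A][[Z][Z][Z]F[FA][[Z]F[FA]A][[Z][Z]F[FA][[Z]F[FA]A]A]A]A]Z

Answer: [Z][Z][Z][Z][Z]F[FA][[Z]F[FA]A][[Z][Z]F[FA][[Z]F[FA]A]A][[Z][Z][Z]F[FA][[Z]F[FA]A][[Z][Z]F[FA][[Z]F[FA]A]A]A][[Z][Z][Z][Z]F[FA][[Z]F[FA]A][[Z][Z]F[FA][[Z]F[FA]A]A][[Z][Z][Z]F[FA][[Z]F[FA]A][[Z][Z]F[FA][[Z]F[FA]A]A]A]A]Z


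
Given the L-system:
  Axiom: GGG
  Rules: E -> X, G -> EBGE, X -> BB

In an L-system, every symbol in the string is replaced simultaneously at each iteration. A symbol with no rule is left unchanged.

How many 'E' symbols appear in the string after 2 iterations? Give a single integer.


Answer: 6

Derivation:
Step 0: GGG  (0 'E')
Step 1: EBGEEBGEEBGE  (6 'E')
Step 2: XBEBGEXXBEBGEXXBEBGEX  (6 'E')


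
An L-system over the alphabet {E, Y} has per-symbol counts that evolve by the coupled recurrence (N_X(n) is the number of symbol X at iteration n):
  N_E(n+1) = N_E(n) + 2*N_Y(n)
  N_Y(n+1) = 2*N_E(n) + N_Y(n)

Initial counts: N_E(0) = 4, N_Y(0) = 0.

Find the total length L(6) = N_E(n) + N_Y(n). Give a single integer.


Step 0: N_E=4, N_Y=0, L=4
Step 1: N_E=4, N_Y=8, L=12
Step 2: N_E=20, N_Y=16, L=36
Step 3: N_E=52, N_Y=56, L=108
Step 4: N_E=164, N_Y=160, L=324
Step 5: N_E=484, N_Y=488, L=972
Step 6: N_E=1460, N_Y=1456, L=2916

Answer: 2916
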